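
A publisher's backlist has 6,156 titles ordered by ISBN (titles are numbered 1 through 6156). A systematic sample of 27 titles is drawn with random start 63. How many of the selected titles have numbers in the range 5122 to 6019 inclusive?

k = 6156/27 = 228
First selection ≥ 5122: 63 + ⌈(5122−63)/228⌉·228 = 63 + 23×228 = 5307
Last selection ≤ 6019: 63 + ⌊(6019−63)/228⌋·228 = 63 + 26×228 = 5991
Count = 26 − 23 + 1 = 4

4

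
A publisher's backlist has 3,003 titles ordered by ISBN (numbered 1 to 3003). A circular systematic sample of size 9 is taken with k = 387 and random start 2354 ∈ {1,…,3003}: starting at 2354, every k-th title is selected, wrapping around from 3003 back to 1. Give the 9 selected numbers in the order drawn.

Selection 1: 2354
Selection 2: 2354 + 387 = 2741
Selection 3: 2741 + 387 = 3128 → 3128 − 3003 = 125
Selection 4: 125 + 387 = 512
Selection 5: 512 + 387 = 899
Selection 6: 899 + 387 = 1286
Selection 7: 1286 + 387 = 1673
Selection 8: 1673 + 387 = 2060
Selection 9: 2060 + 387 = 2447

2354, 2741, 125, 512, 899, 1286, 1673, 2060, 2447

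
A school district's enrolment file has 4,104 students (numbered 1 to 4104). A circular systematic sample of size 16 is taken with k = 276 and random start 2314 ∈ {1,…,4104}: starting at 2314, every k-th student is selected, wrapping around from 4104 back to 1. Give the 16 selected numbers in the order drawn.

2314, 2590, 2866, 3142, 3418, 3694, 3970, 142, 418, 694, 970, 1246, 1522, 1798, 2074, 2350

Selection 1: 2314
Selection 2: 2314 + 276 = 2590
Selection 3: 2590 + 276 = 2866
Selection 4: 2866 + 276 = 3142
Selection 5: 3142 + 276 = 3418
Selection 6: 3418 + 276 = 3694
Selection 7: 3694 + 276 = 3970
Selection 8: 3970 + 276 = 4246 → 4246 − 4104 = 142
Selection 9: 142 + 276 = 418
Selection 10: 418 + 276 = 694
Selection 11: 694 + 276 = 970
Selection 12: 970 + 276 = 1246
Selection 13: 1246 + 276 = 1522
Selection 14: 1522 + 276 = 1798
Selection 15: 1798 + 276 = 2074
Selection 16: 2074 + 276 = 2350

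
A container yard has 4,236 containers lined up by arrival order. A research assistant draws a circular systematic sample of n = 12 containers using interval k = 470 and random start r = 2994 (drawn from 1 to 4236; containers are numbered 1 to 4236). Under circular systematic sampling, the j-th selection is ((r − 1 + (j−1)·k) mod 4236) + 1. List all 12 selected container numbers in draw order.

2994, 3464, 3934, 168, 638, 1108, 1578, 2048, 2518, 2988, 3458, 3928

Selection 1: 2994
Selection 2: 2994 + 470 = 3464
Selection 3: 3464 + 470 = 3934
Selection 4: 3934 + 470 = 4404 → 4404 − 4236 = 168
Selection 5: 168 + 470 = 638
Selection 6: 638 + 470 = 1108
Selection 7: 1108 + 470 = 1578
Selection 8: 1578 + 470 = 2048
Selection 9: 2048 + 470 = 2518
Selection 10: 2518 + 470 = 2988
Selection 11: 2988 + 470 = 3458
Selection 12: 3458 + 470 = 3928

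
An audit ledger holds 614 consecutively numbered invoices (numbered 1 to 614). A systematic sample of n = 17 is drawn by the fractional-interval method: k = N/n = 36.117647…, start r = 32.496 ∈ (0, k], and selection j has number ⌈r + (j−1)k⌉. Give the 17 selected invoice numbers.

33, 69, 105, 141, 177, 214, 250, 286, 322, 358, 394, 430, 466, 503, 539, 575, 611

j=1: r + 0k = 32.496 → ⌈·⌉ = 33
j=2: r + 1k = 68.613647… → ⌈·⌉ = 69
j=3: r + 2k = 104.731294… → ⌈·⌉ = 105
j=4: r + 3k = 140.848941… → ⌈·⌉ = 141
j=5: r + 4k = 176.966588… → ⌈·⌉ = 177
j=6: r + 5k = 213.084235… → ⌈·⌉ = 214
j=7: r + 6k = 249.201882… → ⌈·⌉ = 250
j=8: r + 7k = 285.319529… → ⌈·⌉ = 286
j=9: r + 8k = 321.437176… → ⌈·⌉ = 322
j=10: r + 9k = 357.554823… → ⌈·⌉ = 358
j=11: r + 10k = 393.672470… → ⌈·⌉ = 394
j=12: r + 11k = 429.790117… → ⌈·⌉ = 430
j=13: r + 12k = 465.907764… → ⌈·⌉ = 466
j=14: r + 13k = 502.025411… → ⌈·⌉ = 503
j=15: r + 14k = 538.143058… → ⌈·⌉ = 539
j=16: r + 15k = 574.260705… → ⌈·⌉ = 575
j=17: r + 16k = 610.378352… → ⌈·⌉ = 611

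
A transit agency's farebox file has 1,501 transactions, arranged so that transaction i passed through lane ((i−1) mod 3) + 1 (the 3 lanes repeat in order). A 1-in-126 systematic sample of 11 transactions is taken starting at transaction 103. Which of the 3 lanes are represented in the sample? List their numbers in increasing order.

1

Consecutive selections differ by k = 126, so their lane numbers differ by 126 mod 3 = 0.
gcd(126, 3) = 3, so the sample visits 3/3 = 1 distinct residues mod 3.
Start 103 is lane 1; the lanes hit are 1.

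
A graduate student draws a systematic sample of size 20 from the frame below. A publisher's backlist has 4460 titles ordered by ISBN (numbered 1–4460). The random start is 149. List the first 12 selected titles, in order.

k = N/n = 4460/20 = 223
title 1: 149
title 2: 149 + 223 = 372
title 3: 372 + 223 = 595
title 4: 595 + 223 = 818
title 5: 818 + 223 = 1041
title 6: 1041 + 223 = 1264
title 7: 1264 + 223 = 1487
title 8: 1487 + 223 = 1710
title 9: 1710 + 223 = 1933
title 10: 1933 + 223 = 2156
title 11: 2156 + 223 = 2379
title 12: 2379 + 223 = 2602

149, 372, 595, 818, 1041, 1264, 1487, 1710, 1933, 2156, 2379, 2602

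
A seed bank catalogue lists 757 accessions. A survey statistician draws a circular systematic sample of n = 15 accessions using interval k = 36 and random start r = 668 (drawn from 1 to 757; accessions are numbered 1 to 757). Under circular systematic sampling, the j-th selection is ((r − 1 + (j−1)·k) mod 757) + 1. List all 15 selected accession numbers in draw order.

Selection 1: 668
Selection 2: 668 + 36 = 704
Selection 3: 704 + 36 = 740
Selection 4: 740 + 36 = 776 → 776 − 757 = 19
Selection 5: 19 + 36 = 55
Selection 6: 55 + 36 = 91
Selection 7: 91 + 36 = 127
Selection 8: 127 + 36 = 163
Selection 9: 163 + 36 = 199
Selection 10: 199 + 36 = 235
Selection 11: 235 + 36 = 271
Selection 12: 271 + 36 = 307
Selection 13: 307 + 36 = 343
Selection 14: 343 + 36 = 379
Selection 15: 379 + 36 = 415

668, 704, 740, 19, 55, 91, 127, 163, 199, 235, 271, 307, 343, 379, 415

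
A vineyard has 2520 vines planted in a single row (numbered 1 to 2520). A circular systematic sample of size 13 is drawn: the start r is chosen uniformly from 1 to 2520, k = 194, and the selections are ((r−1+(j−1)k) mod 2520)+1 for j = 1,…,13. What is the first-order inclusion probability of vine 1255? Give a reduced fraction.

For each position j, as r ranges over 1…2520 the j-th selection hits every vine exactly once, so vine 1255 is selected for exactly 13 of the 2520 starts.
Inclusion probability = 13/2520.

13/2520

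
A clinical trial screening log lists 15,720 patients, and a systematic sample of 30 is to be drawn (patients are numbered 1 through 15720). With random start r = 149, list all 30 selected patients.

149, 673, 1197, 1721, 2245, 2769, 3293, 3817, 4341, 4865, 5389, 5913, 6437, 6961, 7485, 8009, 8533, 9057, 9581, 10105, 10629, 11153, 11677, 12201, 12725, 13249, 13773, 14297, 14821, 15345

k = N/n = 15720/30 = 524
patient 1: 149
patient 2: 149 + 524 = 673
patient 3: 673 + 524 = 1197
patient 4: 1197 + 524 = 1721
patient 5: 1721 + 524 = 2245
patient 6: 2245 + 524 = 2769
patient 7: 2769 + 524 = 3293
patient 8: 3293 + 524 = 3817
patient 9: 3817 + 524 = 4341
patient 10: 4341 + 524 = 4865
patient 11: 4865 + 524 = 5389
patient 12: 5389 + 524 = 5913
patient 13: 5913 + 524 = 6437
patient 14: 6437 + 524 = 6961
patient 15: 6961 + 524 = 7485
patient 16: 7485 + 524 = 8009
patient 17: 8009 + 524 = 8533
patient 18: 8533 + 524 = 9057
patient 19: 9057 + 524 = 9581
patient 20: 9581 + 524 = 10105
patient 21: 10105 + 524 = 10629
patient 22: 10629 + 524 = 11153
patient 23: 11153 + 524 = 11677
patient 24: 11677 + 524 = 12201
patient 25: 12201 + 524 = 12725
patient 26: 12725 + 524 = 13249
patient 27: 13249 + 524 = 13773
patient 28: 13773 + 524 = 14297
patient 29: 14297 + 524 = 14821
patient 30: 14821 + 524 = 15345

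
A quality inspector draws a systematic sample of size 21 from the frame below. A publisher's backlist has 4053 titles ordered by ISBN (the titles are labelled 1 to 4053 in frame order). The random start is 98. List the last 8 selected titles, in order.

2607, 2800, 2993, 3186, 3379, 3572, 3765, 3958

k = N/n = 4053/21 = 193
14th selection = 98 + 13×193 = 2607
15th: 2607 + 193 = 2800
16th: 2800 + 193 = 2993
17th: 2993 + 193 = 3186
18th: 3186 + 193 = 3379
19th: 3379 + 193 = 3572
20th: 3572 + 193 = 3765
21st: 3765 + 193 = 3958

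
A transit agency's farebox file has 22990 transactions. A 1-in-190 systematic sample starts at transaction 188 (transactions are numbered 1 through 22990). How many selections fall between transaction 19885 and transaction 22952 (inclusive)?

k = 190
First selection ≥ 19885: 188 + ⌈(19885−188)/190⌉·190 = 188 + 104×190 = 19948
Last selection ≤ 22952: 188 + ⌊(22952−188)/190⌋·190 = 188 + 119×190 = 22798
Count = 119 − 104 + 1 = 16

16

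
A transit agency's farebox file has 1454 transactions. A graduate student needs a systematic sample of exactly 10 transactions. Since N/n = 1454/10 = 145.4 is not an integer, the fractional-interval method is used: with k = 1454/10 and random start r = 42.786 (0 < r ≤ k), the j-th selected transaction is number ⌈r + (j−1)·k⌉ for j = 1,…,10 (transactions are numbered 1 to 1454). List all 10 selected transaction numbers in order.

43, 189, 334, 479, 625, 770, 916, 1061, 1206, 1352

j=1: r + 0k = 42.786 → ⌈·⌉ = 43
j=2: r + 1k = 188.186 → ⌈·⌉ = 189
j=3: r + 2k = 333.586 → ⌈·⌉ = 334
j=4: r + 3k = 478.986 → ⌈·⌉ = 479
j=5: r + 4k = 624.386 → ⌈·⌉ = 625
j=6: r + 5k = 769.786 → ⌈·⌉ = 770
j=7: r + 6k = 915.186 → ⌈·⌉ = 916
j=8: r + 7k = 1060.586 → ⌈·⌉ = 1061
j=9: r + 8k = 1205.986 → ⌈·⌉ = 1206
j=10: r + 9k = 1351.386 → ⌈·⌉ = 1352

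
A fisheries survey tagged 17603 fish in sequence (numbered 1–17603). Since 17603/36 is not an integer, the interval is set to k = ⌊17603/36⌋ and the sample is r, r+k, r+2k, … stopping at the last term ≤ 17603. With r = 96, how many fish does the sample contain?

k = ⌊17603/36⌋ = 488
Achieved size = ⌊(17603 − 96)/488⌋ + 1 = ⌊17507/488⌋ + 1 = 35 + 1 = 36
(last selection: 96 + 35×488 = 17176 ≤ 17603; next would be 17664 > 17603)

36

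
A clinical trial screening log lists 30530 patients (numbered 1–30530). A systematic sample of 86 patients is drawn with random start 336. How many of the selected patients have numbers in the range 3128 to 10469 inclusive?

21

k = 30530/86 = 355
First selection ≥ 3128: 336 + ⌈(3128−336)/355⌉·355 = 336 + 8×355 = 3176
Last selection ≤ 10469: 336 + ⌊(10469−336)/355⌋·355 = 336 + 28×355 = 10276
Count = 28 − 8 + 1 = 21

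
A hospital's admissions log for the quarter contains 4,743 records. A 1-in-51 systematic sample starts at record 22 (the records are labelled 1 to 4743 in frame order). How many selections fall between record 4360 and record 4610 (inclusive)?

k = 51
First selection ≥ 4360: 22 + ⌈(4360−22)/51⌉·51 = 22 + 86×51 = 4408
Last selection ≤ 4610: 22 + ⌊(4610−22)/51⌋·51 = 22 + 89×51 = 4561
Count = 89 − 86 + 1 = 4

4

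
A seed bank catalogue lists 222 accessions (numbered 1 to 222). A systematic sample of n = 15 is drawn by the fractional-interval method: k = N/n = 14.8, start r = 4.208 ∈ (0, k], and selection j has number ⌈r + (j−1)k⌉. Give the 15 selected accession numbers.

j=1: r + 0k = 4.208 → ⌈·⌉ = 5
j=2: r + 1k = 19.008 → ⌈·⌉ = 20
j=3: r + 2k = 33.808 → ⌈·⌉ = 34
j=4: r + 3k = 48.608 → ⌈·⌉ = 49
j=5: r + 4k = 63.408 → ⌈·⌉ = 64
j=6: r + 5k = 78.208 → ⌈·⌉ = 79
j=7: r + 6k = 93.008 → ⌈·⌉ = 94
j=8: r + 7k = 107.808 → ⌈·⌉ = 108
j=9: r + 8k = 122.608 → ⌈·⌉ = 123
j=10: r + 9k = 137.408 → ⌈·⌉ = 138
j=11: r + 10k = 152.208 → ⌈·⌉ = 153
j=12: r + 11k = 167.008 → ⌈·⌉ = 168
j=13: r + 12k = 181.808 → ⌈·⌉ = 182
j=14: r + 13k = 196.608 → ⌈·⌉ = 197
j=15: r + 14k = 211.408 → ⌈·⌉ = 212

5, 20, 34, 49, 64, 79, 94, 108, 123, 138, 153, 168, 182, 197, 212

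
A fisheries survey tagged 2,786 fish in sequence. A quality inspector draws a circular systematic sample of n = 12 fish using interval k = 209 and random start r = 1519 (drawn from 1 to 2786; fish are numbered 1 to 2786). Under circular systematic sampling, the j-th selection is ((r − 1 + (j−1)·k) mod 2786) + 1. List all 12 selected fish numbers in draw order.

1519, 1728, 1937, 2146, 2355, 2564, 2773, 196, 405, 614, 823, 1032

Selection 1: 1519
Selection 2: 1519 + 209 = 1728
Selection 3: 1728 + 209 = 1937
Selection 4: 1937 + 209 = 2146
Selection 5: 2146 + 209 = 2355
Selection 6: 2355 + 209 = 2564
Selection 7: 2564 + 209 = 2773
Selection 8: 2773 + 209 = 2982 → 2982 − 2786 = 196
Selection 9: 196 + 209 = 405
Selection 10: 405 + 209 = 614
Selection 11: 614 + 209 = 823
Selection 12: 823 + 209 = 1032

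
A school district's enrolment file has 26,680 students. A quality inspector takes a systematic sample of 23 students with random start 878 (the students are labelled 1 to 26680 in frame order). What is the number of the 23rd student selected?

k = 26680/23 = 1160
23rd selection = r + (23−1)·k = 878 + 22×1160 = 878 + 25520 = 26398

26398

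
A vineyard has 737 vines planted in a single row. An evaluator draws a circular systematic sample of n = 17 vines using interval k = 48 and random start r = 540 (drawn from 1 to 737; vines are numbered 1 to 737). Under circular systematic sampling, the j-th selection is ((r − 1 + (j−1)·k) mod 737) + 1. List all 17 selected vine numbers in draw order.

Selection 1: 540
Selection 2: 540 + 48 = 588
Selection 3: 588 + 48 = 636
Selection 4: 636 + 48 = 684
Selection 5: 684 + 48 = 732
Selection 6: 732 + 48 = 780 → 780 − 737 = 43
Selection 7: 43 + 48 = 91
Selection 8: 91 + 48 = 139
Selection 9: 139 + 48 = 187
Selection 10: 187 + 48 = 235
Selection 11: 235 + 48 = 283
Selection 12: 283 + 48 = 331
Selection 13: 331 + 48 = 379
Selection 14: 379 + 48 = 427
Selection 15: 427 + 48 = 475
Selection 16: 475 + 48 = 523
Selection 17: 523 + 48 = 571

540, 588, 636, 684, 732, 43, 91, 139, 187, 235, 283, 331, 379, 427, 475, 523, 571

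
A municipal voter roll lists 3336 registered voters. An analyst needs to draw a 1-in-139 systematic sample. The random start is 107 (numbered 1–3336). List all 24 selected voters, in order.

voter 1: 107
voter 2: 107 + 139 = 246
voter 3: 246 + 139 = 385
voter 4: 385 + 139 = 524
voter 5: 524 + 139 = 663
voter 6: 663 + 139 = 802
voter 7: 802 + 139 = 941
voter 8: 941 + 139 = 1080
voter 9: 1080 + 139 = 1219
voter 10: 1219 + 139 = 1358
voter 11: 1358 + 139 = 1497
voter 12: 1497 + 139 = 1636
voter 13: 1636 + 139 = 1775
voter 14: 1775 + 139 = 1914
voter 15: 1914 + 139 = 2053
voter 16: 2053 + 139 = 2192
voter 17: 2192 + 139 = 2331
voter 18: 2331 + 139 = 2470
voter 19: 2470 + 139 = 2609
voter 20: 2609 + 139 = 2748
voter 21: 2748 + 139 = 2887
voter 22: 2887 + 139 = 3026
voter 23: 3026 + 139 = 3165
voter 24: 3165 + 139 = 3304

107, 246, 385, 524, 663, 802, 941, 1080, 1219, 1358, 1497, 1636, 1775, 1914, 2053, 2192, 2331, 2470, 2609, 2748, 2887, 3026, 3165, 3304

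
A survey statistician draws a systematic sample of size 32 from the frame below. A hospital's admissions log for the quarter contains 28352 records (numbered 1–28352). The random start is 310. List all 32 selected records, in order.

k = N/n = 28352/32 = 886
record 1: 310
record 2: 310 + 886 = 1196
record 3: 1196 + 886 = 2082
record 4: 2082 + 886 = 2968
record 5: 2968 + 886 = 3854
record 6: 3854 + 886 = 4740
record 7: 4740 + 886 = 5626
record 8: 5626 + 886 = 6512
record 9: 6512 + 886 = 7398
record 10: 7398 + 886 = 8284
record 11: 8284 + 886 = 9170
record 12: 9170 + 886 = 10056
record 13: 10056 + 886 = 10942
record 14: 10942 + 886 = 11828
record 15: 11828 + 886 = 12714
record 16: 12714 + 886 = 13600
record 17: 13600 + 886 = 14486
record 18: 14486 + 886 = 15372
record 19: 15372 + 886 = 16258
record 20: 16258 + 886 = 17144
record 21: 17144 + 886 = 18030
record 22: 18030 + 886 = 18916
record 23: 18916 + 886 = 19802
record 24: 19802 + 886 = 20688
record 25: 20688 + 886 = 21574
record 26: 21574 + 886 = 22460
record 27: 22460 + 886 = 23346
record 28: 23346 + 886 = 24232
record 29: 24232 + 886 = 25118
record 30: 25118 + 886 = 26004
record 31: 26004 + 886 = 26890
record 32: 26890 + 886 = 27776

310, 1196, 2082, 2968, 3854, 4740, 5626, 6512, 7398, 8284, 9170, 10056, 10942, 11828, 12714, 13600, 14486, 15372, 16258, 17144, 18030, 18916, 19802, 20688, 21574, 22460, 23346, 24232, 25118, 26004, 26890, 27776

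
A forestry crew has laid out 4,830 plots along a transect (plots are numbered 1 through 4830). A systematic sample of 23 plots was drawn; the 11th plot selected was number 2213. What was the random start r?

k = 4830/23 = 210
r = 2213 − (11−1)×210 = 2213 − 2100 = 113

113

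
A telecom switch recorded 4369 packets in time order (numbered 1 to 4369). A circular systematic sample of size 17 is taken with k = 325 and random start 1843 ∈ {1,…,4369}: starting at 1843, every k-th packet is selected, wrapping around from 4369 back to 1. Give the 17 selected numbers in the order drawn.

Selection 1: 1843
Selection 2: 1843 + 325 = 2168
Selection 3: 2168 + 325 = 2493
Selection 4: 2493 + 325 = 2818
Selection 5: 2818 + 325 = 3143
Selection 6: 3143 + 325 = 3468
Selection 7: 3468 + 325 = 3793
Selection 8: 3793 + 325 = 4118
Selection 9: 4118 + 325 = 4443 → 4443 − 4369 = 74
Selection 10: 74 + 325 = 399
Selection 11: 399 + 325 = 724
Selection 12: 724 + 325 = 1049
Selection 13: 1049 + 325 = 1374
Selection 14: 1374 + 325 = 1699
Selection 15: 1699 + 325 = 2024
Selection 16: 2024 + 325 = 2349
Selection 17: 2349 + 325 = 2674

1843, 2168, 2493, 2818, 3143, 3468, 3793, 4118, 74, 399, 724, 1049, 1374, 1699, 2024, 2349, 2674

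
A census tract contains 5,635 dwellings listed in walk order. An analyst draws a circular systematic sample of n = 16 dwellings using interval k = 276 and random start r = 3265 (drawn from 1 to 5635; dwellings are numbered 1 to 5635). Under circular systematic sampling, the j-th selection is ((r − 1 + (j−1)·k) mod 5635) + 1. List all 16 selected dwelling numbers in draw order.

3265, 3541, 3817, 4093, 4369, 4645, 4921, 5197, 5473, 114, 390, 666, 942, 1218, 1494, 1770

Selection 1: 3265
Selection 2: 3265 + 276 = 3541
Selection 3: 3541 + 276 = 3817
Selection 4: 3817 + 276 = 4093
Selection 5: 4093 + 276 = 4369
Selection 6: 4369 + 276 = 4645
Selection 7: 4645 + 276 = 4921
Selection 8: 4921 + 276 = 5197
Selection 9: 5197 + 276 = 5473
Selection 10: 5473 + 276 = 5749 → 5749 − 5635 = 114
Selection 11: 114 + 276 = 390
Selection 12: 390 + 276 = 666
Selection 13: 666 + 276 = 942
Selection 14: 942 + 276 = 1218
Selection 15: 1218 + 276 = 1494
Selection 16: 1494 + 276 = 1770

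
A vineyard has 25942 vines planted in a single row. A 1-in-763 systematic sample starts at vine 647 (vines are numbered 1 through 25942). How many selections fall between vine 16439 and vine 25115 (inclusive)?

12

k = 763
First selection ≥ 16439: 647 + ⌈(16439−647)/763⌉·763 = 647 + 21×763 = 16670
Last selection ≤ 25115: 647 + ⌊(25115−647)/763⌋·763 = 647 + 32×763 = 25063
Count = 32 − 21 + 1 = 12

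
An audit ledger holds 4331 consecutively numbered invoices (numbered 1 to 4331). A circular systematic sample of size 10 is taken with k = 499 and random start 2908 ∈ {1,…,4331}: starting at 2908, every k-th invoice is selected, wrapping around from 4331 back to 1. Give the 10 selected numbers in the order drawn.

Selection 1: 2908
Selection 2: 2908 + 499 = 3407
Selection 3: 3407 + 499 = 3906
Selection 4: 3906 + 499 = 4405 → 4405 − 4331 = 74
Selection 5: 74 + 499 = 573
Selection 6: 573 + 499 = 1072
Selection 7: 1072 + 499 = 1571
Selection 8: 1571 + 499 = 2070
Selection 9: 2070 + 499 = 2569
Selection 10: 2569 + 499 = 3068

2908, 3407, 3906, 74, 573, 1072, 1571, 2070, 2569, 3068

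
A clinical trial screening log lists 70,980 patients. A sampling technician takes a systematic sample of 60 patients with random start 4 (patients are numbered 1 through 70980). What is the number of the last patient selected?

k = 70980/60 = 1183
60th selection = r + (60−1)·k = 4 + 59×1183 = 4 + 69797 = 69801

69801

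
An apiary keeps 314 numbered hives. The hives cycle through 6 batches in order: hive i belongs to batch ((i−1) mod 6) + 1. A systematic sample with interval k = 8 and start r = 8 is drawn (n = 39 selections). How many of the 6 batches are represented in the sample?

3

Consecutive selections differ by k = 8, so their batch numbers differ by 8 mod 6 = 2.
gcd(8, 6) = 2, so the sample visits 6/2 = 3 distinct residues mod 6.
Start 8 is batch 2; the batches hit are 2, 4, 6.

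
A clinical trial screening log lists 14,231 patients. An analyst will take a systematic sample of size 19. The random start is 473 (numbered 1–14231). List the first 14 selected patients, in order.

k = N/n = 14231/19 = 749
patient 1: 473
patient 2: 473 + 749 = 1222
patient 3: 1222 + 749 = 1971
patient 4: 1971 + 749 = 2720
patient 5: 2720 + 749 = 3469
patient 6: 3469 + 749 = 4218
patient 7: 4218 + 749 = 4967
patient 8: 4967 + 749 = 5716
patient 9: 5716 + 749 = 6465
patient 10: 6465 + 749 = 7214
patient 11: 7214 + 749 = 7963
patient 12: 7963 + 749 = 8712
patient 13: 8712 + 749 = 9461
patient 14: 9461 + 749 = 10210

473, 1222, 1971, 2720, 3469, 4218, 4967, 5716, 6465, 7214, 7963, 8712, 9461, 10210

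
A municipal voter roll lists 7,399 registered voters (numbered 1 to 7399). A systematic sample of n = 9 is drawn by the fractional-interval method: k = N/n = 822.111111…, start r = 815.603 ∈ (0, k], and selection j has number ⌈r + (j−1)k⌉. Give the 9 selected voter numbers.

j=1: r + 0k = 815.603 → ⌈·⌉ = 816
j=2: r + 1k = 1637.714111… → ⌈·⌉ = 1638
j=3: r + 2k = 2459.825222… → ⌈·⌉ = 2460
j=4: r + 3k = 3281.936333… → ⌈·⌉ = 3282
j=5: r + 4k = 4104.047444… → ⌈·⌉ = 4105
j=6: r + 5k = 4926.158555… → ⌈·⌉ = 4927
j=7: r + 6k = 5748.269666… → ⌈·⌉ = 5749
j=8: r + 7k = 6570.380777… → ⌈·⌉ = 6571
j=9: r + 8k = 7392.491888… → ⌈·⌉ = 7393

816, 1638, 2460, 3282, 4105, 4927, 5749, 6571, 7393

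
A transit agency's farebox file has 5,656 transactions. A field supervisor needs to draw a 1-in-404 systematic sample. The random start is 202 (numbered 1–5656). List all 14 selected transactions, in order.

202, 606, 1010, 1414, 1818, 2222, 2626, 3030, 3434, 3838, 4242, 4646, 5050, 5454

transaction 1: 202
transaction 2: 202 + 404 = 606
transaction 3: 606 + 404 = 1010
transaction 4: 1010 + 404 = 1414
transaction 5: 1414 + 404 = 1818
transaction 6: 1818 + 404 = 2222
transaction 7: 2222 + 404 = 2626
transaction 8: 2626 + 404 = 3030
transaction 9: 3030 + 404 = 3434
transaction 10: 3434 + 404 = 3838
transaction 11: 3838 + 404 = 4242
transaction 12: 4242 + 404 = 4646
transaction 13: 4646 + 404 = 5050
transaction 14: 5050 + 404 = 5454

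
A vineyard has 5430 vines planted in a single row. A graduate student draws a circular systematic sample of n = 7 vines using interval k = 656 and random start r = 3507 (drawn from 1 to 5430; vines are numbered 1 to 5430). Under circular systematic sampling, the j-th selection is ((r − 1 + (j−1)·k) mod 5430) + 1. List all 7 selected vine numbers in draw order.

Selection 1: 3507
Selection 2: 3507 + 656 = 4163
Selection 3: 4163 + 656 = 4819
Selection 4: 4819 + 656 = 5475 → 5475 − 5430 = 45
Selection 5: 45 + 656 = 701
Selection 6: 701 + 656 = 1357
Selection 7: 1357 + 656 = 2013

3507, 4163, 4819, 45, 701, 1357, 2013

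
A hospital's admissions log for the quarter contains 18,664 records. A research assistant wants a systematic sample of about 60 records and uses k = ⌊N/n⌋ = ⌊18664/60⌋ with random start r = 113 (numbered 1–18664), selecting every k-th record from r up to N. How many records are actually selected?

k = ⌊18664/60⌋ = 311
Achieved size = ⌊(18664 − 113)/311⌋ + 1 = ⌊18551/311⌋ + 1 = 59 + 1 = 60
(last selection: 113 + 59×311 = 18462 ≤ 18664; next would be 18773 > 18664)

60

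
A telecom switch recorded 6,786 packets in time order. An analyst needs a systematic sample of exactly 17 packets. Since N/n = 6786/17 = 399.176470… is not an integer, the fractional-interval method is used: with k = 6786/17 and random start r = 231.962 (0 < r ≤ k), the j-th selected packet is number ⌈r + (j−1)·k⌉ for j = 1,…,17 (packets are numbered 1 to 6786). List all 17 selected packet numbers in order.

232, 632, 1031, 1430, 1829, 2228, 2628, 3027, 3426, 3825, 4224, 4623, 5023, 5422, 5821, 6220, 6619

j=1: r + 0k = 231.962 → ⌈·⌉ = 232
j=2: r + 1k = 631.138470… → ⌈·⌉ = 632
j=3: r + 2k = 1030.314941… → ⌈·⌉ = 1031
j=4: r + 3k = 1429.491411… → ⌈·⌉ = 1430
j=5: r + 4k = 1828.667882… → ⌈·⌉ = 1829
j=6: r + 5k = 2227.844352… → ⌈·⌉ = 2228
j=7: r + 6k = 2627.020823… → ⌈·⌉ = 2628
j=8: r + 7k = 3026.197294… → ⌈·⌉ = 3027
j=9: r + 8k = 3425.373764… → ⌈·⌉ = 3426
j=10: r + 9k = 3824.550235… → ⌈·⌉ = 3825
j=11: r + 10k = 4223.726705… → ⌈·⌉ = 4224
j=12: r + 11k = 4622.903176… → ⌈·⌉ = 4623
j=13: r + 12k = 5022.079647… → ⌈·⌉ = 5023
j=14: r + 13k = 5421.256117… → ⌈·⌉ = 5422
j=15: r + 14k = 5820.432588… → ⌈·⌉ = 5821
j=16: r + 15k = 6219.609058… → ⌈·⌉ = 6220
j=17: r + 16k = 6618.785529… → ⌈·⌉ = 6619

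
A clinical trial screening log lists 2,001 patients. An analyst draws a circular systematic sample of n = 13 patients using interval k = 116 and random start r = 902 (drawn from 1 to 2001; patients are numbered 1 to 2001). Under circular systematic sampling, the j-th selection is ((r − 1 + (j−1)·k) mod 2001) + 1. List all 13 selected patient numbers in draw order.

Selection 1: 902
Selection 2: 902 + 116 = 1018
Selection 3: 1018 + 116 = 1134
Selection 4: 1134 + 116 = 1250
Selection 5: 1250 + 116 = 1366
Selection 6: 1366 + 116 = 1482
Selection 7: 1482 + 116 = 1598
Selection 8: 1598 + 116 = 1714
Selection 9: 1714 + 116 = 1830
Selection 10: 1830 + 116 = 1946
Selection 11: 1946 + 116 = 2062 → 2062 − 2001 = 61
Selection 12: 61 + 116 = 177
Selection 13: 177 + 116 = 293

902, 1018, 1134, 1250, 1366, 1482, 1598, 1714, 1830, 1946, 61, 177, 293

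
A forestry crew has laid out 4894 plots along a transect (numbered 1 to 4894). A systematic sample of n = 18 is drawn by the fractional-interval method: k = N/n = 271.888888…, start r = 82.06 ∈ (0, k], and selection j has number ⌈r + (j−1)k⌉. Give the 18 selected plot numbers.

83, 354, 626, 898, 1170, 1442, 1714, 1986, 2258, 2530, 2801, 3073, 3345, 3617, 3889, 4161, 4433, 4705

j=1: r + 0k = 82.06 → ⌈·⌉ = 83
j=2: r + 1k = 353.948888… → ⌈·⌉ = 354
j=3: r + 2k = 625.837777… → ⌈·⌉ = 626
j=4: r + 3k = 897.726666… → ⌈·⌉ = 898
j=5: r + 4k = 1169.615555… → ⌈·⌉ = 1170
j=6: r + 5k = 1441.504444… → ⌈·⌉ = 1442
j=7: r + 6k = 1713.393333… → ⌈·⌉ = 1714
j=8: r + 7k = 1985.282222… → ⌈·⌉ = 1986
j=9: r + 8k = 2257.171111… → ⌈·⌉ = 2258
j=10: r + 9k = 2529.06 → ⌈·⌉ = 2530
j=11: r + 10k = 2800.948888… → ⌈·⌉ = 2801
j=12: r + 11k = 3072.837777… → ⌈·⌉ = 3073
j=13: r + 12k = 3344.726666… → ⌈·⌉ = 3345
j=14: r + 13k = 3616.615555… → ⌈·⌉ = 3617
j=15: r + 14k = 3888.504444… → ⌈·⌉ = 3889
j=16: r + 15k = 4160.393333… → ⌈·⌉ = 4161
j=17: r + 16k = 4432.282222… → ⌈·⌉ = 4433
j=18: r + 17k = 4704.171111… → ⌈·⌉ = 4705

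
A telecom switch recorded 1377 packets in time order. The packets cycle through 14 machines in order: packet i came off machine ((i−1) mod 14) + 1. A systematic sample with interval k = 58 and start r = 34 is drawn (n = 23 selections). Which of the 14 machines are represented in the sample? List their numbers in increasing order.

Consecutive selections differ by k = 58, so their machine numbers differ by 58 mod 14 = 2.
gcd(58, 14) = 2, so the sample visits 14/2 = 7 distinct residues mod 14.
Start 34 is machine 6; the machines hit are 2, 4, 6, 8, 10, 12, 14.

2, 4, 6, 8, 10, 12, 14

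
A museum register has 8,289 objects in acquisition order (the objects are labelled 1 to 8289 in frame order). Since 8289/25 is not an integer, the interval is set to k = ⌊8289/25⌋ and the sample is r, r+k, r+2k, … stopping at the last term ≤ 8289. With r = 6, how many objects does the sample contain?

k = ⌊8289/25⌋ = 331
Achieved size = ⌊(8289 − 6)/331⌋ + 1 = ⌊8283/331⌋ + 1 = 25 + 1 = 26
(last selection: 6 + 25×331 = 8281 ≤ 8289; next would be 8612 > 8289)

26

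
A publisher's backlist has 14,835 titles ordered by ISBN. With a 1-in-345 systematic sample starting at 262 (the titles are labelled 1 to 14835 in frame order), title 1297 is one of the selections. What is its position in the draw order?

k = 345
position = (1297 − 262)/345 + 1 = 1035/345 + 1 = 3 + 1 = 4

4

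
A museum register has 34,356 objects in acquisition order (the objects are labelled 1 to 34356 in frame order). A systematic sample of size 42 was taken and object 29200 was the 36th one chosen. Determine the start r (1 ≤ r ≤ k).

570

k = 34356/42 = 818
r = 29200 − (36−1)×818 = 29200 − 28630 = 570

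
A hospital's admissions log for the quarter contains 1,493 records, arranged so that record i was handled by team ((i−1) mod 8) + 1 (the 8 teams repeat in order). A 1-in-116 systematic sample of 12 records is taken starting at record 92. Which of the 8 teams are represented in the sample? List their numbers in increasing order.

4, 8

Consecutive selections differ by k = 116, so their team numbers differ by 116 mod 8 = 4.
gcd(116, 8) = 4, so the sample visits 8/4 = 2 distinct residues mod 8.
Start 92 is team 4; the teams hit are 4, 8.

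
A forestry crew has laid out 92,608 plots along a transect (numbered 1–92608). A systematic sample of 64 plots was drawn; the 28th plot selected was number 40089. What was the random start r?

1020

k = 92608/64 = 1447
r = 40089 − (28−1)×1447 = 40089 − 39069 = 1020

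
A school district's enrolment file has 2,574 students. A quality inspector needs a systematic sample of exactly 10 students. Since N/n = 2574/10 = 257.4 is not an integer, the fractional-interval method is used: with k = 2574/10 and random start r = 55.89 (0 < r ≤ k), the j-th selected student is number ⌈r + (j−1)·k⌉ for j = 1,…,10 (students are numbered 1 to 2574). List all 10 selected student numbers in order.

j=1: r + 0k = 55.89 → ⌈·⌉ = 56
j=2: r + 1k = 313.29 → ⌈·⌉ = 314
j=3: r + 2k = 570.69 → ⌈·⌉ = 571
j=4: r + 3k = 828.09 → ⌈·⌉ = 829
j=5: r + 4k = 1085.49 → ⌈·⌉ = 1086
j=6: r + 5k = 1342.89 → ⌈·⌉ = 1343
j=7: r + 6k = 1600.29 → ⌈·⌉ = 1601
j=8: r + 7k = 1857.69 → ⌈·⌉ = 1858
j=9: r + 8k = 2115.09 → ⌈·⌉ = 2116
j=10: r + 9k = 2372.49 → ⌈·⌉ = 2373

56, 314, 571, 829, 1086, 1343, 1601, 1858, 2116, 2373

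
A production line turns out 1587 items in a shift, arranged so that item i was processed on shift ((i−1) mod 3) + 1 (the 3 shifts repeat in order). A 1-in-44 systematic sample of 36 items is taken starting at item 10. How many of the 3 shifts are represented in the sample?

Consecutive selections differ by k = 44, so their shift numbers differ by 44 mod 3 = 2.
gcd(44, 3) = 1, so the sample visits 3/1 = 3 distinct residues mod 3.
Start 10 is shift 1; the shifts hit are 1, 2, 3.

3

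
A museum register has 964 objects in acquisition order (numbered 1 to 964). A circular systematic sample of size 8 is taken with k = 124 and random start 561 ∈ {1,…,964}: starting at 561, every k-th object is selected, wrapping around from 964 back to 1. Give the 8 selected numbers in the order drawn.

Selection 1: 561
Selection 2: 561 + 124 = 685
Selection 3: 685 + 124 = 809
Selection 4: 809 + 124 = 933
Selection 5: 933 + 124 = 1057 → 1057 − 964 = 93
Selection 6: 93 + 124 = 217
Selection 7: 217 + 124 = 341
Selection 8: 341 + 124 = 465

561, 685, 809, 933, 93, 217, 341, 465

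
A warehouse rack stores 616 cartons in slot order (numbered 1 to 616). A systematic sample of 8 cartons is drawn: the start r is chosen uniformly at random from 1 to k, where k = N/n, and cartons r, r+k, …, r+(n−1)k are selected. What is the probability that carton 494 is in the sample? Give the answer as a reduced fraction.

k = 616/8 = 77.
Carton 494 is selected iff r ≡ 494 (mod 77); exactly one such r in {1,…,77}.
Inclusion probability = 1/77.

1/77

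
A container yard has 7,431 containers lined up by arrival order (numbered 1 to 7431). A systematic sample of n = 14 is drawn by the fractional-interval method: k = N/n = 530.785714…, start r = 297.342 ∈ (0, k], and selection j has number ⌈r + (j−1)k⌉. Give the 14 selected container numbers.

j=1: r + 0k = 297.342 → ⌈·⌉ = 298
j=2: r + 1k = 828.127714… → ⌈·⌉ = 829
j=3: r + 2k = 1358.913428… → ⌈·⌉ = 1359
j=4: r + 3k = 1889.699142… → ⌈·⌉ = 1890
j=5: r + 4k = 2420.484857… → ⌈·⌉ = 2421
j=6: r + 5k = 2951.270571… → ⌈·⌉ = 2952
j=7: r + 6k = 3482.056285… → ⌈·⌉ = 3483
j=8: r + 7k = 4012.842 → ⌈·⌉ = 4013
j=9: r + 8k = 4543.627714… → ⌈·⌉ = 4544
j=10: r + 9k = 5074.413428… → ⌈·⌉ = 5075
j=11: r + 10k = 5605.199142… → ⌈·⌉ = 5606
j=12: r + 11k = 6135.984857… → ⌈·⌉ = 6136
j=13: r + 12k = 6666.770571… → ⌈·⌉ = 6667
j=14: r + 13k = 7197.556285… → ⌈·⌉ = 7198

298, 829, 1359, 1890, 2421, 2952, 3483, 4013, 4544, 5075, 5606, 6136, 6667, 7198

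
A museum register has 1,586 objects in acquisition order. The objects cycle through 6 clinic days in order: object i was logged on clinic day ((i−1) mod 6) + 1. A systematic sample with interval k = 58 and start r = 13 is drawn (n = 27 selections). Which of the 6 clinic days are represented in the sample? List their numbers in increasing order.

Consecutive selections differ by k = 58, so their clinic day numbers differ by 58 mod 6 = 4.
gcd(58, 6) = 2, so the sample visits 6/2 = 3 distinct residues mod 6.
Start 13 is clinic day 1; the clinic days hit are 1, 3, 5.

1, 3, 5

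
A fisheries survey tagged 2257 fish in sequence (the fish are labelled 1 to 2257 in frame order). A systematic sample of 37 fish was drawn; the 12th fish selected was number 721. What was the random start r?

50

k = 2257/37 = 61
r = 721 − (12−1)×61 = 721 − 671 = 50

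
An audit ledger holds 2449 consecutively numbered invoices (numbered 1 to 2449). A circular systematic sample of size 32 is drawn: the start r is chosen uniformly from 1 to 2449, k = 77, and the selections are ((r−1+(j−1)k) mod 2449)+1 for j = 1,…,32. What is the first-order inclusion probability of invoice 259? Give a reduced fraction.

For each position j, as r ranges over 1…2449 the j-th selection hits every invoice exactly once, so invoice 259 is selected for exactly 32 of the 2449 starts.
Inclusion probability = 32/2449.

32/2449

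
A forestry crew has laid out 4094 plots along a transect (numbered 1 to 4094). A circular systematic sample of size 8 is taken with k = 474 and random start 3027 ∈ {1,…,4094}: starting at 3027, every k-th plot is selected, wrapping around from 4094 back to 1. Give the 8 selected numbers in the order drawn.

Selection 1: 3027
Selection 2: 3027 + 474 = 3501
Selection 3: 3501 + 474 = 3975
Selection 4: 3975 + 474 = 4449 → 4449 − 4094 = 355
Selection 5: 355 + 474 = 829
Selection 6: 829 + 474 = 1303
Selection 7: 1303 + 474 = 1777
Selection 8: 1777 + 474 = 2251

3027, 3501, 3975, 355, 829, 1303, 1777, 2251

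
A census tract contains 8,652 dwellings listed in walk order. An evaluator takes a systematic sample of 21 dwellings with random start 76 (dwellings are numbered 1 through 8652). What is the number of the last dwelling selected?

8316

k = 8652/21 = 412
21st selection = r + (21−1)·k = 76 + 20×412 = 76 + 8240 = 8316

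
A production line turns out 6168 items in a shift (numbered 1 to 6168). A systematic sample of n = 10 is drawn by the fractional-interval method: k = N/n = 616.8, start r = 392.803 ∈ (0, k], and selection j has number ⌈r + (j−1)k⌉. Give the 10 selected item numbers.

393, 1010, 1627, 2244, 2861, 3477, 4094, 4711, 5328, 5945

j=1: r + 0k = 392.803 → ⌈·⌉ = 393
j=2: r + 1k = 1009.603 → ⌈·⌉ = 1010
j=3: r + 2k = 1626.403 → ⌈·⌉ = 1627
j=4: r + 3k = 2243.203 → ⌈·⌉ = 2244
j=5: r + 4k = 2860.003 → ⌈·⌉ = 2861
j=6: r + 5k = 3476.803 → ⌈·⌉ = 3477
j=7: r + 6k = 4093.603 → ⌈·⌉ = 4094
j=8: r + 7k = 4710.403 → ⌈·⌉ = 4711
j=9: r + 8k = 5327.203 → ⌈·⌉ = 5328
j=10: r + 9k = 5944.003 → ⌈·⌉ = 5945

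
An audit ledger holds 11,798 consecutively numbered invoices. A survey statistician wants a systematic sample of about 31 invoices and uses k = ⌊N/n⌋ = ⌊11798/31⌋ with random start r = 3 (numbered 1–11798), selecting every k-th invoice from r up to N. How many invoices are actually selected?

k = ⌊11798/31⌋ = 380
Achieved size = ⌊(11798 − 3)/380⌋ + 1 = ⌊11795/380⌋ + 1 = 31 + 1 = 32
(last selection: 3 + 31×380 = 11783 ≤ 11798; next would be 12163 > 11798)

32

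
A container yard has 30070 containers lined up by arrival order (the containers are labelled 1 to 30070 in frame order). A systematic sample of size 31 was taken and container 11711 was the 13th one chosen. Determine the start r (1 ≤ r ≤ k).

k = 30070/31 = 970
r = 11711 − (13−1)×970 = 11711 − 11640 = 71

71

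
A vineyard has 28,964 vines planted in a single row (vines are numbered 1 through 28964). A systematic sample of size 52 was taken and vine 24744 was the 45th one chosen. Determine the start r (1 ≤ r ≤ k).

k = 28964/52 = 557
r = 24744 − (45−1)×557 = 24744 − 24508 = 236

236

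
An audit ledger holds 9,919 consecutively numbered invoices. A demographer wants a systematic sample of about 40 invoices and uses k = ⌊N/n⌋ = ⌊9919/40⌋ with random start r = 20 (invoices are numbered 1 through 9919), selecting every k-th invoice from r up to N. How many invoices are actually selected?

41

k = ⌊9919/40⌋ = 247
Achieved size = ⌊(9919 − 20)/247⌋ + 1 = ⌊9899/247⌋ + 1 = 40 + 1 = 41
(last selection: 20 + 40×247 = 9900 ≤ 9919; next would be 10147 > 9919)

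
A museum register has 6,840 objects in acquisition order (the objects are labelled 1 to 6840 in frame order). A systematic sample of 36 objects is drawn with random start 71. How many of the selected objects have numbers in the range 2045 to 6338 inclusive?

k = 6840/36 = 190
First selection ≥ 2045: 71 + ⌈(2045−71)/190⌉·190 = 71 + 11×190 = 2161
Last selection ≤ 6338: 71 + ⌊(6338−71)/190⌋·190 = 71 + 32×190 = 6151
Count = 32 − 11 + 1 = 22

22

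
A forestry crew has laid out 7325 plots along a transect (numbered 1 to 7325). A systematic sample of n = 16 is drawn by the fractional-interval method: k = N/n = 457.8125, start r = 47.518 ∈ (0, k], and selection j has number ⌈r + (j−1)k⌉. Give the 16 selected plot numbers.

48, 506, 964, 1421, 1879, 2337, 2795, 3253, 3711, 4168, 4626, 5084, 5542, 6000, 6457, 6915

j=1: r + 0k = 47.518 → ⌈·⌉ = 48
j=2: r + 1k = 505.3305 → ⌈·⌉ = 506
j=3: r + 2k = 963.143 → ⌈·⌉ = 964
j=4: r + 3k = 1420.9555 → ⌈·⌉ = 1421
j=5: r + 4k = 1878.768 → ⌈·⌉ = 1879
j=6: r + 5k = 2336.5805 → ⌈·⌉ = 2337
j=7: r + 6k = 2794.393 → ⌈·⌉ = 2795
j=8: r + 7k = 3252.2055 → ⌈·⌉ = 3253
j=9: r + 8k = 3710.018 → ⌈·⌉ = 3711
j=10: r + 9k = 4167.8305 → ⌈·⌉ = 4168
j=11: r + 10k = 4625.643 → ⌈·⌉ = 4626
j=12: r + 11k = 5083.4555 → ⌈·⌉ = 5084
j=13: r + 12k = 5541.268 → ⌈·⌉ = 5542
j=14: r + 13k = 5999.0805 → ⌈·⌉ = 6000
j=15: r + 14k = 6456.893 → ⌈·⌉ = 6457
j=16: r + 15k = 6914.7055 → ⌈·⌉ = 6915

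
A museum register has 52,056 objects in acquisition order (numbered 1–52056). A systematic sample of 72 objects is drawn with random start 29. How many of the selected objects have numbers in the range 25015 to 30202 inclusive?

k = 52056/72 = 723
First selection ≥ 25015: 29 + ⌈(25015−29)/723⌉·723 = 29 + 35×723 = 25334
Last selection ≤ 30202: 29 + ⌊(30202−29)/723⌋·723 = 29 + 41×723 = 29672
Count = 41 − 35 + 1 = 7

7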